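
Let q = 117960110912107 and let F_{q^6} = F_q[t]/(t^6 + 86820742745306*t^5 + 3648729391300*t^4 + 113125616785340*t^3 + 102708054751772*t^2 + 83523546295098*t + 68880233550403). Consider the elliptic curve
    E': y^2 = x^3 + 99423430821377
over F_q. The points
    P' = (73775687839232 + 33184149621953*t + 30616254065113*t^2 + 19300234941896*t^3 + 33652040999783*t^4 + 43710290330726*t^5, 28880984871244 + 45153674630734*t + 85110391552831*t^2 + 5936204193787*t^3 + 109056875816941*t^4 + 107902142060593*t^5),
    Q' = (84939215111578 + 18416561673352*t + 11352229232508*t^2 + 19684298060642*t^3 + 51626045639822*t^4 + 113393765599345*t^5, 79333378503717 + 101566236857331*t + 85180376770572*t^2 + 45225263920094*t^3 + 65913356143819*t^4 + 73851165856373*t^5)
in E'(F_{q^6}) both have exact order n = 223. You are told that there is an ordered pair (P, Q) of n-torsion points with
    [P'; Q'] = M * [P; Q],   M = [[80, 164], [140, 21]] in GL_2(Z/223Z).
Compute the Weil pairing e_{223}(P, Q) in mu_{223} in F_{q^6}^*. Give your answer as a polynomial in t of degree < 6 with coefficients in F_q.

e_{223}(aP+bQ,cP+dQ) = e_{223}(P,Q)^(ad-bc); with (a,b,c,d)=(80,164,140,21) this gives the det-223 law.
So e_{223}(P,Q) = e_{223}(P',Q')^{169}, since 128*169 = 1 mod 223.
Build f_{223,P'} and f_{223,Q'} via the 8-bit ladder of 223=11011111_2; evaluate at shifted divisors; quotient in F_{117960110912107^6}.
e_{223}(P',Q') = 48861003916794 + 113188379486162*t + 51551247003142*t^2 + 53907809786370*t^3 + 63374421484797*t^4 + 90900306621605*t^5.
Hence e(P,Q) = 85013660470445 + 41999703965624*t + 109238796183518*t^2 + 23154792814540*t^3 + 29639323645912*t^4 + 96941357654344*t^5 in F_{117960110912107^6}^*.

85013660470445 + 41999703965624*t + 109238796183518*t^2 + 23154792814540*t^3 + 29639323645912*t^4 + 96941357654344*t^5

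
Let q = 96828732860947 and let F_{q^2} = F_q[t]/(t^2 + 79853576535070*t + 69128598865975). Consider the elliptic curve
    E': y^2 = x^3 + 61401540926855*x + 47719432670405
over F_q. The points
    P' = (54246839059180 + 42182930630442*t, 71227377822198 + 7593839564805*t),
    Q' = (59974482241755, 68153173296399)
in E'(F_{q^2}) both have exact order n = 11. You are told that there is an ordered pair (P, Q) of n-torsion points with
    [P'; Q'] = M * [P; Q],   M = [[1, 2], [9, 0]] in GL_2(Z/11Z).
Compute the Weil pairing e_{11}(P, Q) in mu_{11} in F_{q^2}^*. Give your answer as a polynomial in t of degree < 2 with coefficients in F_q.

42766879480355 + 71926490250441*t

e_{11}(aP+bQ,cP+dQ) = e_{11}(P,Q)^(ad-bc); with (a,b,c,d)=(1,2,9,0) this gives the det-11 law.
det(M) mod 11 = 4; its inverse in (Z/11)^* is 3 (check: 4*3 mod 11 = 1).
Double-and-add over 1011: 4-1 doublings, 3-1 additions; each step l_{T,T}/v_{2T} or l_{T,P'}/v at Q'+S for random S.
So e_{11}(P',Q') = 81838297774547 + 64507115334*t.
Raise to 3: e(P,Q) = 42766879480355 + 71926490250441*t in mu_{11}.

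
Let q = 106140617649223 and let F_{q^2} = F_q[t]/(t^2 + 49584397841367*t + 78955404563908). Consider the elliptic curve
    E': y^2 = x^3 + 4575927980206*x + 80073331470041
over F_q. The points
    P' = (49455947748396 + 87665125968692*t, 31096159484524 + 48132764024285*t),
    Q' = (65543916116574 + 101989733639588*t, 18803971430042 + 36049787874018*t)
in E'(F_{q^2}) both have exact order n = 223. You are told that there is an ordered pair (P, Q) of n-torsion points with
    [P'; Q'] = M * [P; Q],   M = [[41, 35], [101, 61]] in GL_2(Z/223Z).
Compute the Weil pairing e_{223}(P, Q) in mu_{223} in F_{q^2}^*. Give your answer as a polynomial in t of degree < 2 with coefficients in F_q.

41889942896021 + 56882314463571*t

Alternating bilinearity on E[223] (values in mu_{223} in F_{106140617649223^2}) gives e(P',Q') = e(P,Q)^det(M).
det(M) mod 223 = 81; its inverse in (Z/223)^* is 212 (check: 81*212 mod 223 = 1).
Run Miller on y^2=x^3+4575927980206*x+80073331470041 over F_{106140617649223}: ladder 11011111 (8 bits); e = f_P(D_Q)/f_Q(D_P).
f_P(D_Q)/f_Q(D_P) = 23791194521739 + 65626413427368*t.
e_{223}(P,Q) = (23791194521739 + 65626413427368*t)^{212} = 41889942896021 + 56882314463571*t.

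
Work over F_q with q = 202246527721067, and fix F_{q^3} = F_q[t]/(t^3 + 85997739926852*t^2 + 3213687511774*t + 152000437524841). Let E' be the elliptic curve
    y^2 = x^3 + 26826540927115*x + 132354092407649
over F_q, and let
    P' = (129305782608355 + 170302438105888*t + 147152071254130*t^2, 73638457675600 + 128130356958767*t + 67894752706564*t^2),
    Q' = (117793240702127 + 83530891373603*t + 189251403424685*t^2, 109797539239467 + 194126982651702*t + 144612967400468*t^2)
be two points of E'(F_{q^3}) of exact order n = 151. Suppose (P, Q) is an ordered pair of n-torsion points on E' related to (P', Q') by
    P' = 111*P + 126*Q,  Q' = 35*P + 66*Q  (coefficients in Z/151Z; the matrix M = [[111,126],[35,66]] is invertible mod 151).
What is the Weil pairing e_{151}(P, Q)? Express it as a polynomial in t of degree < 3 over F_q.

112561736288630 + 19565698937697*t + 93639603317093*t^2

Since e_{151}(P,P)=e_{151}(Q,Q)=1 and e_{151}(Q,P)=e_{151}(P,Q)^{-1}, expanding e_{151}(111*P + 126*Q,35*P + 66*Q) leaves e(P,Q)^det(M).
So e_{151}(P,Q) = e_{151}(P',Q')^{45}, since 47*45 = 1 mod 151.
Miller loop for e_{151} over F_{202246527721067^3}: bits of 151 = 10010111; 7 double steps + 4 add steps, l/v at each.
e_{151}(P',Q') = 82950019109020 + 137050424040773*t + 85869122815382*t^2.
Thus e_{151}(P,Q) = 112561736288630 + 19565698937697*t + 93639603317093*t^2.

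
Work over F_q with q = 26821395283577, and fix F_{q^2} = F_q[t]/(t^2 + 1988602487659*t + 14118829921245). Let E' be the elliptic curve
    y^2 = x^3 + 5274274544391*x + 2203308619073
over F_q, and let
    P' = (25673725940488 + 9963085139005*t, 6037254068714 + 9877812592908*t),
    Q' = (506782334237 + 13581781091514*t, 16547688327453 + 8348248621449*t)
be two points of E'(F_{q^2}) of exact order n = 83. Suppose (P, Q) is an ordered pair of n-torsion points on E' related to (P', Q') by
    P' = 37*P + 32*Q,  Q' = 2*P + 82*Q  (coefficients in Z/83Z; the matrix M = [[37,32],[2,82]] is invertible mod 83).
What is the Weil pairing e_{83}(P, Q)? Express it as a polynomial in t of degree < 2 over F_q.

24411531734055 + 6953407795223*t

Alternating bilinearity on E[83] (values in mu_{83} in F_{26821395283577^2}) gives e(P',Q') = e(P,Q)^det(M).
Inverting 65 mod 83: 23. Thus e_{83}(P,Q) = e(P',Q')^{23}.
Double-and-add over 1010011: 7-1 doublings, 4-1 additions; each step l_{T,T}/v_{2T} or l_{T,P'}/v at Q'+S for random S.
Result: e(P',Q') = 12380259177590 + 23617157920712*t.
Thus e_{83}(P,Q) = 24411531734055 + 6953407795223*t.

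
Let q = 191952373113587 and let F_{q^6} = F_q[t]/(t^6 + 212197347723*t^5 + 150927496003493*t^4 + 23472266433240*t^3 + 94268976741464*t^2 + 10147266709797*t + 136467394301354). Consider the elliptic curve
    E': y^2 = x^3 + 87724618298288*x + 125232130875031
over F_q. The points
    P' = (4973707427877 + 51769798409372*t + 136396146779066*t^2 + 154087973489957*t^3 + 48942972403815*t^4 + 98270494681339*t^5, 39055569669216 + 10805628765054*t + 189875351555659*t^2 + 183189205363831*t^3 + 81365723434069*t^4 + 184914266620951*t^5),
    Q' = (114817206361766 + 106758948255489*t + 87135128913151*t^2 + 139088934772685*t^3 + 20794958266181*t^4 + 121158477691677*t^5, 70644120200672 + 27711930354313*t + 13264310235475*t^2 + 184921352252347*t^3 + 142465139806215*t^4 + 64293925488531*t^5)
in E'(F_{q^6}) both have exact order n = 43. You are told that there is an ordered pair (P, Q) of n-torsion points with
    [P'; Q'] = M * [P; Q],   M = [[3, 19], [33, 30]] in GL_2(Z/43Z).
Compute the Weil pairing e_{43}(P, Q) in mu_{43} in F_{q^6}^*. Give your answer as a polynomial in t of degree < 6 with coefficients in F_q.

137137138506613 + 152852999030481*t + 178172454160180*t^2 + 119962102921146*t^3 + 30055048623628*t^4 + 183804814493534*t^5

Since e_{43}(P,P)=e_{43}(Q,Q)=1 and e_{43}(Q,P)=e_{43}(P,Q)^{-1}, expanding e_{43}(3*P + 19*Q,33*P + 30*Q) leaves e(P,Q)^det(M).
Inverting 22 mod 43: 2. Thus e_{43}(P,Q) = e(P',Q')^{2}.
Run Miller on y^2=x^3+87724618298288*x+125232130875031 over F_{191952373113587}: ladder 101011 (6 bits); e = f_P(D_Q)/f_Q(D_P).
Result: e(P',Q') = 114123486174934 + 156826553795826*t + 78388029569833*t^2 + 76442836333528*t^3 + 118013753330729*t^4 + 13243608819457*t^5.
Hence e(P,Q) = 137137138506613 + 152852999030481*t + 178172454160180*t^2 + 119962102921146*t^3 + 30055048623628*t^4 + 183804814493534*t^5 in F_{191952373113587^6}^*.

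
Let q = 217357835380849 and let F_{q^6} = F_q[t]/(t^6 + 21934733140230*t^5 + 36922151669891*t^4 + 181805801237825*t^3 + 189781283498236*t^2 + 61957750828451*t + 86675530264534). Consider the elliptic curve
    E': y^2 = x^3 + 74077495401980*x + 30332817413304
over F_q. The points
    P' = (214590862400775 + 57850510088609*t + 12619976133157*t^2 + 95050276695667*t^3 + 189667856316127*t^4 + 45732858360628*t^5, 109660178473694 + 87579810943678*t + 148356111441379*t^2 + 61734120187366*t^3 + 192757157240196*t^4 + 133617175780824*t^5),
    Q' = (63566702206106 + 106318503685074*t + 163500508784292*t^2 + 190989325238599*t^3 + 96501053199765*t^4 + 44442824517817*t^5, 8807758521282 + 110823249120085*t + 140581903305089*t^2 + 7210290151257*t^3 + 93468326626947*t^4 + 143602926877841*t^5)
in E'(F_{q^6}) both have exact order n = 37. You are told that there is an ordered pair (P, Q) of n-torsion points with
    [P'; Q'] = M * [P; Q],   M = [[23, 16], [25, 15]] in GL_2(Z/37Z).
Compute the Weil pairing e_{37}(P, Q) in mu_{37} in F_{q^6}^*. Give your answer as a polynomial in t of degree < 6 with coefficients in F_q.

213780024466915 + 125107962545376*t + 181036003070825*t^2 + 78606391587021*t^3 + 102482714098569*t^4 + 67891050808223*t^5

Since e_{37}(P,P)=e_{37}(Q,Q)=1 and e_{37}(Q,P)=e_{37}(P,Q)^{-1}, expanding e_{37}(23*P + 16*Q,25*P + 15*Q) leaves e(P,Q)^det(M).
23*15 - 16*25 = -55; reduced mod 37: det = 19, inverse 2.
Run Miller on y^2=x^3+74077495401980*x+30332817413304 over F_{217357835380849}: ladder 100101 (6 bits); e = f_P(D_Q)/f_Q(D_P).
Miller gives e_{37}(P',Q') = 112721264060418 + 85916015846356*t + 46547509792252*t^2 + 136663135484231*t^3 + 118500186714550*t^4 + 77717999575056*t^5 in F_{217357835380849^6}.
(112721264060418 + 85916015846356*t + 46547509792252*t^2 + 136663135484231*t^3 + 118500186714550*t^4 + 77717999575056*t^5)^{2} mod (217357835380849,f) = 213780024466915 + 125107962545376*t + 181036003070825*t^2 + 78606391587021*t^3 + 102482714098569*t^4 + 67891050808223*t^5.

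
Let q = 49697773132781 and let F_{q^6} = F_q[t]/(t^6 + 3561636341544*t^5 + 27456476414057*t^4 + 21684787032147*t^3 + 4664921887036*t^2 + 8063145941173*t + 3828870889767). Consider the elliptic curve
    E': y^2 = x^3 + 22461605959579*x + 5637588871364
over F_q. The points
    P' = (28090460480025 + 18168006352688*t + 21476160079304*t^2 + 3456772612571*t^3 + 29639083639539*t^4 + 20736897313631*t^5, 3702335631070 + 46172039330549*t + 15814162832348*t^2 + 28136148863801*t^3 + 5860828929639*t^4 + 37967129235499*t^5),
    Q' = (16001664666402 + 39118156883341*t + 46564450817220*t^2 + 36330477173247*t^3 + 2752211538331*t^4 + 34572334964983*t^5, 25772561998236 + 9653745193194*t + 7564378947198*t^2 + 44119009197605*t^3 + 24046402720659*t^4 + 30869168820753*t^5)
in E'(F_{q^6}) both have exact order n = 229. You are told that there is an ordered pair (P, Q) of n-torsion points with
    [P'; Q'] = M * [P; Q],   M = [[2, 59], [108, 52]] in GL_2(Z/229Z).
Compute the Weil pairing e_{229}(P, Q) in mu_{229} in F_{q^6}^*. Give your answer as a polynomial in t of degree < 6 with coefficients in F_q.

34204758602579 + 373000726896*t + 26042644646402*t^2 + 47378505674453*t^3 + 15852559168431*t^4 + 1464889035702*t^5

Since e_{229}(P,P)=e_{229}(Q,Q)=1 and e_{229}(Q,P)=e_{229}(P,Q)^{-1}, expanding e_{229}(2*P + 59*Q,108*P + 52*Q) leaves e(P,Q)^det(M).
Inverting 144 mod 229: 132. Thus e_{229}(P,Q) = e(P',Q')^{132}.
8-bit Miller (11100101) on E'/F_{49697773132781} with a'=22461605959579, b'=5637588871364: accumulate tangent/chord ratios at Q'+S and P'+S'.
The quotient is 47900498599465 + 9090864148056*t + 32363680554159*t^2 + 6862153072729*t^3 + 9262897451361*t^4 + 175753207323*t^5.
e_{229}(P,Q) = (47900498599465 + 9090864148056*t + 32363680554159*t^2 + 6862153072729*t^3 + 9262897451361*t^4 + 175753207323*t^5)^{132} = 34204758602579 + 373000726896*t + 26042644646402*t^2 + 47378505674453*t^3 + 15852559168431*t^4 + 1464889035702*t^5.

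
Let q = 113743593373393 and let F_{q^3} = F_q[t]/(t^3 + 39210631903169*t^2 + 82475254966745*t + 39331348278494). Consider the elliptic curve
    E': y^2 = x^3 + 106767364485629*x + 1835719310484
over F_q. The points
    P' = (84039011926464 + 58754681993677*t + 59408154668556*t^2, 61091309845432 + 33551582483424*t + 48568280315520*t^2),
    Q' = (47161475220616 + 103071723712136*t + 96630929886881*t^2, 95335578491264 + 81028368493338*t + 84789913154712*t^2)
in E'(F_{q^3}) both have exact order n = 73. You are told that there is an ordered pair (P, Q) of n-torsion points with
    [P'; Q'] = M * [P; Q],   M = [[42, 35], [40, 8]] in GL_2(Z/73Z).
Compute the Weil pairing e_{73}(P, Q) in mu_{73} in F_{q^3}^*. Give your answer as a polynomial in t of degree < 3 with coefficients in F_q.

Alternating bilinearity on E[73] (values in mu_{73} in F_{113743593373393^3}) gives e(P',Q') = e(P,Q)^det(M).
det M = 42*8 - 35*40 = -1064 = 31 (mod 73); 31^{-1} = 33 (mod 73).
Double-and-add over 1001001: 7-1 doublings, 3-1 additions; each step l_{T,T}/v_{2T} or l_{T,P'}/v at Q'+S for random S.
Miller gives e_{73}(P',Q') = 87799426919580 + 101828166732400*t + 67220939905033*t^2 in F_{113743593373393^3}.
Hence e(P,Q) = 8477257949882 + 72379451259920*t + 55473804528401*t^2 in F_{113743593373393^3}^*.

8477257949882 + 72379451259920*t + 55473804528401*t^2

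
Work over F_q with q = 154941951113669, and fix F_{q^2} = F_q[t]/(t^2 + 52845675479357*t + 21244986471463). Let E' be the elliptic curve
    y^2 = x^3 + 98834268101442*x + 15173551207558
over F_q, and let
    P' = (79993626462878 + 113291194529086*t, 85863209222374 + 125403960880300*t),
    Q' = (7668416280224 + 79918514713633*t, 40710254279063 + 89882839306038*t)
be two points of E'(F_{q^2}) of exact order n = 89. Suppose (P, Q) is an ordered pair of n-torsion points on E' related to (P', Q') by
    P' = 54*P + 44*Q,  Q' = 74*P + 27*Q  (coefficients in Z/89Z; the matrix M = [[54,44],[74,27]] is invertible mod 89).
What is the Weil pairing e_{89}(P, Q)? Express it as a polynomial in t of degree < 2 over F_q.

e_{89}(aP+bQ,cP+dQ) = e_{89}(P,Q)^(ad-bc); with (a,b,c,d)=(54,44,74,27) this gives the det-89 law.
det(M) mod 89 = 71; its inverse in (Z/89)^* is 84 (check: 71*84 mod 89 = 1).
7-bit Miller (1011001) on E'/F_{154941951113669} with a'=98834268101442, b'=15173551207558: accumulate tangent/chord ratios at Q'+S and P'+S'.
e_{89}(P',Q') = 146033663418361 + 71705225565082*t.
e_{89}(P,Q) = (146033663418361 + 71705225565082*t)^{84} = 52905028088965 + 52157992081691*t.

52905028088965 + 52157992081691*t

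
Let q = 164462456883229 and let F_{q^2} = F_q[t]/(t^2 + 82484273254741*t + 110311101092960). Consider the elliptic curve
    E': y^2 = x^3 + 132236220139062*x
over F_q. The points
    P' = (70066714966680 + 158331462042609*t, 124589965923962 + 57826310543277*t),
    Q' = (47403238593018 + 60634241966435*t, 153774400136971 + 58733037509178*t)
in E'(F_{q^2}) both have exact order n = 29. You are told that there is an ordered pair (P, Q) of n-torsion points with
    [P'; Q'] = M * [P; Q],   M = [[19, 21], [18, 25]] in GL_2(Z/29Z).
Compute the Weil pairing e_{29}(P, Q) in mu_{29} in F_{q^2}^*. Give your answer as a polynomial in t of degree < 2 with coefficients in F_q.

55559773269341 + 122697800996165*t

e_{29}(aP+bQ,cP+dQ) = e_{29}(P,Q)^(ad-bc); with (a,b,c,d)=(19,21,18,25) this gives the det-29 law.
Inverting 10 mod 29: 3. Thus e_{29}(P,Q) = e(P',Q')^{3}.
Run Miller on y^2=x^3+132236220139062*x over F_{164462456883229}: ladder 11101 (5 bits); e = f_P(D_Q)/f_Q(D_P).
So e_{29}(P',Q') = 65510195577003 + 51799820581308*t.
Raise to 3: e(P,Q) = 55559773269341 + 122697800996165*t in mu_{29}.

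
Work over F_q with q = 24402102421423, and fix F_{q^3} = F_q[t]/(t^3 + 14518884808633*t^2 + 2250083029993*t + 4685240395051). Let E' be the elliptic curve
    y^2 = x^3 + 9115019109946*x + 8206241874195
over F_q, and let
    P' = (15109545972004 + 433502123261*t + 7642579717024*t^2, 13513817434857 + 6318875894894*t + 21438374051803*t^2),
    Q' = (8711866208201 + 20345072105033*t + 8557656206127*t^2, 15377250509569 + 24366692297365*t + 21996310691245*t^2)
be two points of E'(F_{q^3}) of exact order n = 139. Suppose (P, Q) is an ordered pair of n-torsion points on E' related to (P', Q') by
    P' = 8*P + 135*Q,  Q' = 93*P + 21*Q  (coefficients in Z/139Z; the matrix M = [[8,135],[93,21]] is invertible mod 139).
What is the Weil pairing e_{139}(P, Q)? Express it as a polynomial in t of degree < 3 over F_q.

13866671121167 + 16598597940646*t + 23295716399058*t^2

Since e_{139}(P,P)=e_{139}(Q,Q)=1 and e_{139}(Q,P)=e_{139}(P,Q)^{-1}, expanding e_{139}(8*P + 135*Q,93*P + 21*Q) leaves e(P,Q)^det(M).
8*21 - 135*93 = -12387; reduced mod 139: det = 123, inverse 26.
Double-and-add over 10001011: 8-1 doublings, 4-1 additions; each step l_{T,T}/v_{2T} or l_{T,P'}/v at Q'+S for random S.
e_{139}(P',Q') = 13386706981411 + 21873413166330*t + 12467708847090*t^2.
Hence e(P,Q) = 13866671121167 + 16598597940646*t + 23295716399058*t^2 in F_{24402102421423^3}^*.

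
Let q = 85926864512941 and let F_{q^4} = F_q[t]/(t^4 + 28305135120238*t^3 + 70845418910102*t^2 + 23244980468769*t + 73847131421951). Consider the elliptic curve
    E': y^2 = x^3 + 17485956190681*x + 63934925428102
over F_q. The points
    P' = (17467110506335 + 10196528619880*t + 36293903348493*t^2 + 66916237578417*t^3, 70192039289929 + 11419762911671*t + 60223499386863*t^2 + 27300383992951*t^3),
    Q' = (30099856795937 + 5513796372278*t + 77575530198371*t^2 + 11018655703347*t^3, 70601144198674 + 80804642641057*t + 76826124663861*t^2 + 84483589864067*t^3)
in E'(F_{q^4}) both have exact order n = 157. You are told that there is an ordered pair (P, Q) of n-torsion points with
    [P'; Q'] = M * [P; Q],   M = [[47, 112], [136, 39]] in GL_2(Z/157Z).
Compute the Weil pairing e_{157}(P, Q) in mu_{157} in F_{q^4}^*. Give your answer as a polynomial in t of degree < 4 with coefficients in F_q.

65925132977182 + 83843400298576*t + 59125885394969*t^2 + 73918173311707*t^3

e_{157}(aP+bQ,cP+dQ) = e_{157}(P,Q)^(ad-bc); with (a,b,c,d)=(47,112,136,39) this gives the det-157 law.
47*39 - 112*136 = -13399; reduced mod 157: det = 103, inverse 125.
8-bit Miller (10011101) on E'/F_{85926864512941} with a'=17485956190681, b'=63934925428102: accumulate tangent/chord ratios at Q'+S and P'+S'.
The quotient is 64953560853485 + 54045610880694*t + 45939991174480*t^2 + 84034937681579*t^3.
Thus e_{157}(P,Q) = 65925132977182 + 83843400298576*t + 59125885394969*t^2 + 73918173311707*t^3.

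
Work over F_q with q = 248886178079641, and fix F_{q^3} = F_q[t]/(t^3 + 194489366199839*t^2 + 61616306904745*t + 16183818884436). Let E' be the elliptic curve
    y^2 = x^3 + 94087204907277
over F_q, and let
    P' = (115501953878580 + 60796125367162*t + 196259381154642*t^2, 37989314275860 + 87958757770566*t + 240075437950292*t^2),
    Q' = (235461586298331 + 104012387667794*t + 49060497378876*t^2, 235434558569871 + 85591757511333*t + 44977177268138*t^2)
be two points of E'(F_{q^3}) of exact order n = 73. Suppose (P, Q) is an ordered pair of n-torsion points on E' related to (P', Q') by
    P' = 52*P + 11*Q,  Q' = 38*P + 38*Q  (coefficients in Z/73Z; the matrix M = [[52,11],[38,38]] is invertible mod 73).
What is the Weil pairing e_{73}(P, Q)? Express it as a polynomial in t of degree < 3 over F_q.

The 73-Weil pairing on E[73] over F_{248886178079641} is alternating-bilinear: e_{73}(P',Q') = e_{73}(P,Q)^det(M).
52*38 - 11*38 = 1558; reduced mod 73: det = 25, inverse 38.
Build f_{73,P'} and f_{73,Q'} via the 7-bit ladder of 73=1001001_2; evaluate at shifted divisors; quotient in F_{248886178079641^3}.
So e_{73}(P',Q') = 189222397128301 + 92075060845355*t + 35262725127695*t^2.
e_{73}(P,Q) = (189222397128301 + 92075060845355*t + 35262725127695*t^2)^{38} = 113985637705732 + 220147114441523*t + 107910409049936*t^2.

113985637705732 + 220147114441523*t + 107910409049936*t^2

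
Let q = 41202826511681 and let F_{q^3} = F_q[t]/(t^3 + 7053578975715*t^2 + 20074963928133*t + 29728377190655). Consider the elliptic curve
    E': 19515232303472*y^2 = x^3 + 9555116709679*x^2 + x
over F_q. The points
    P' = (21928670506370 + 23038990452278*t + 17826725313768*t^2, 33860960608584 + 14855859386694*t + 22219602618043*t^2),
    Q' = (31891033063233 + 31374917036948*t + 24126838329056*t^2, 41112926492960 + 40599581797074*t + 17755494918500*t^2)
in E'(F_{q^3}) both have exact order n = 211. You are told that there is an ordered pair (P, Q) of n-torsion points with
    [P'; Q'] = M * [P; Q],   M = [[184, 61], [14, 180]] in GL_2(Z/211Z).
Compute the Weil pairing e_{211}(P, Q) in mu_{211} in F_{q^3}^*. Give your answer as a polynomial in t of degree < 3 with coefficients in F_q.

33381341345511 + 31041312254561*t + 28587656170567*t^2

Alternating bilinearity on E[211] (values in mu_{211} in F_{41202826511681^3}) gives e(P',Q') = e(P,Q)^det(M).
det M = 184*180 - 61*14 = 32266 = 194 (mod 211); 194^{-1} = 62 (mod 211).
Set x_W=9246571706025*u+36754572838453, y_W=9246571706025*v; then E': y_W^2=x_W^3+40752553716417*x_W+22517627014736.
Run Miller on y^2=x^3+40752553716417*x+22517627014736 over F_{41202826511681}: ladder 11010011 (8 bits); e = f_P(D_Q)/f_Q(D_P).
The quotient is 34396815112388 + 8216038507444*t + 24240786195124*t^2.
Raise to 62: e(P,Q) = 33381341345511 + 31041312254561*t + 28587656170567*t^2 in mu_{211}.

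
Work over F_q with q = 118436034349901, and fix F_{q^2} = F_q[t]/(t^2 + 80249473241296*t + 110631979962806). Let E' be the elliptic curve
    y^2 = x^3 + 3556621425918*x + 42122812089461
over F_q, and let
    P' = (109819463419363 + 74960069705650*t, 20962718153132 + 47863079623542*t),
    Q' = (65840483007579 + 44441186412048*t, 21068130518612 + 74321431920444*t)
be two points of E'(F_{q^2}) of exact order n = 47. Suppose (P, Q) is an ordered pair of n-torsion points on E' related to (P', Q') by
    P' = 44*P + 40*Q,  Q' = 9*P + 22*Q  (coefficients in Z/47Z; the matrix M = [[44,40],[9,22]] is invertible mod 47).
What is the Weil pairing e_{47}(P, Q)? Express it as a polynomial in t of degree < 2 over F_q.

474349804956 + 45550171854982*t

e_{47}(aP+bQ,cP+dQ) = e_{47}(P,Q)^(ad-bc); with (a,b,c,d)=(44,40,9,22) this gives the det-47 law.
Hence e(P,Q) = e(P',Q')^{31} where 31 = 44^{-1} mod 47.
6-bit Miller (101111) on E'/F_{118436034349901} with a'=3556621425918, b'=42122812089461: accumulate tangent/chord ratios at Q'+S and P'+S'.
The quotient is 99295899583932 + 70605744075983*t.
Hence e(P,Q) = 474349804956 + 45550171854982*t in F_{118436034349901^2}^*.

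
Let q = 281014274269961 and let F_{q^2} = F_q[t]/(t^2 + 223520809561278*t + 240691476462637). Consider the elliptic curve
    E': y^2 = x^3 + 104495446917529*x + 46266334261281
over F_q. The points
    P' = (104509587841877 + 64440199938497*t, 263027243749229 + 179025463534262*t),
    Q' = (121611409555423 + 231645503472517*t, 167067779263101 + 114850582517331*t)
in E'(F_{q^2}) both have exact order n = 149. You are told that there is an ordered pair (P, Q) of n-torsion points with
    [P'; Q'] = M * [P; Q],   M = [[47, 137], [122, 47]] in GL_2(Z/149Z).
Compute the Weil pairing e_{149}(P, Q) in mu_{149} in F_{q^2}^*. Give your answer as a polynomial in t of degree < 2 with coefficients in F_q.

148889107590699 + 21748670308381*t

e_{149}(aP+bQ,cP+dQ) = e_{149}(P,Q)^(ad-bc); with (a,b,c,d)=(47,137,122,47) this gives the det-149 law.
det M = 47*47 - 137*122 = -14505 = 97 (mod 149); 97^{-1} = 106 (mod 149).
Double-and-add over 10010101: 8-1 doublings, 4-1 additions; each step l_{T,T}/v_{2T} or l_{T,P'}/v at Q'+S for random S.
Miller gives e_{149}(P',Q') = 150876041753385 + 209936847709087*t in F_{281014274269961^2}.
Raise to 106: e(P,Q) = 148889107590699 + 21748670308381*t in mu_{149}.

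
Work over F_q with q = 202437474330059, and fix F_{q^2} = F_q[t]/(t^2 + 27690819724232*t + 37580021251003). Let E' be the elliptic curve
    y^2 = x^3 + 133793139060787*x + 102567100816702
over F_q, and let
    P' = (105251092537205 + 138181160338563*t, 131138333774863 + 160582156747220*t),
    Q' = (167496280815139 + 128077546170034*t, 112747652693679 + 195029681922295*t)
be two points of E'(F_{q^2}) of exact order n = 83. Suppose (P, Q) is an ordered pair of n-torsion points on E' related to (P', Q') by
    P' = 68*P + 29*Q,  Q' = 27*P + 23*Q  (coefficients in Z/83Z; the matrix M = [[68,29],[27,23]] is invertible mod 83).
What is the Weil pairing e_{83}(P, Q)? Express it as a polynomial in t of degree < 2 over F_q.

59716198502511 + 64472554955215*t

Since e_{83}(P,P)=e_{83}(Q,Q)=1 and e_{83}(Q,P)=e_{83}(P,Q)^{-1}, expanding e_{83}(68*P + 29*Q,27*P + 23*Q) leaves e(P,Q)^det(M).
Inverting 34 mod 83: 22. Thus e_{83}(P,Q) = e(P',Q')^{22}.
7-bit Miller (1010011) on E'/F_{202437474330059} with a'=133793139060787, b'=102567100816702: accumulate tangent/chord ratios at Q'+S and P'+S'.
So e_{83}(P',Q') = 189858848153006 + 93493788811449*t.
Raise to 22: e(P,Q) = 59716198502511 + 64472554955215*t in mu_{83}.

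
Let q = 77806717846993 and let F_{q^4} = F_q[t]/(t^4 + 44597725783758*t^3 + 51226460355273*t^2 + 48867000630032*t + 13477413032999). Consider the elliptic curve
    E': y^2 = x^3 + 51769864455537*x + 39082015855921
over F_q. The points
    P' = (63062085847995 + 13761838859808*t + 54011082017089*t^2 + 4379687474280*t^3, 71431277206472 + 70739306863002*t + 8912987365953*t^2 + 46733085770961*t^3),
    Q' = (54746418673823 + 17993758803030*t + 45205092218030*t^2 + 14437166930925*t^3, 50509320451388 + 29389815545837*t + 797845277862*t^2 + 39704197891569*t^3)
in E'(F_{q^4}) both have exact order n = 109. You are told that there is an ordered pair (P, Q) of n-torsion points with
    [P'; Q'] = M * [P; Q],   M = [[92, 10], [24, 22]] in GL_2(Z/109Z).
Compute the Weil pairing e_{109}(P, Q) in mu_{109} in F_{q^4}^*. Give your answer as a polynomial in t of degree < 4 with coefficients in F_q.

Since e_{109}(P,P)=e_{109}(Q,Q)=1 and e_{109}(Q,P)=e_{109}(P,Q)^{-1}, expanding e_{109}(92*P + 10*Q,24*P + 22*Q) leaves e(P,Q)^det(M).
Hence e(P,Q) = e(P',Q')^{30} where 30 = 40^{-1} mod 109.
Double-and-add over 1101101: 7-1 doublings, 5-1 additions; each step l_{T,T}/v_{2T} or l_{T,P'}/v at Q'+S for random S.
So e_{109}(P',Q') = 41086089671427 + 16937782521939*t + 55589530283753*t^2 + 30631066551278*t^3.
Raise to 30: e(P,Q) = 47194932629953 + 43844786362092*t + 65317828030137*t^2 + 15414839290036*t^3 in mu_{109}.

47194932629953 + 43844786362092*t + 65317828030137*t^2 + 15414839290036*t^3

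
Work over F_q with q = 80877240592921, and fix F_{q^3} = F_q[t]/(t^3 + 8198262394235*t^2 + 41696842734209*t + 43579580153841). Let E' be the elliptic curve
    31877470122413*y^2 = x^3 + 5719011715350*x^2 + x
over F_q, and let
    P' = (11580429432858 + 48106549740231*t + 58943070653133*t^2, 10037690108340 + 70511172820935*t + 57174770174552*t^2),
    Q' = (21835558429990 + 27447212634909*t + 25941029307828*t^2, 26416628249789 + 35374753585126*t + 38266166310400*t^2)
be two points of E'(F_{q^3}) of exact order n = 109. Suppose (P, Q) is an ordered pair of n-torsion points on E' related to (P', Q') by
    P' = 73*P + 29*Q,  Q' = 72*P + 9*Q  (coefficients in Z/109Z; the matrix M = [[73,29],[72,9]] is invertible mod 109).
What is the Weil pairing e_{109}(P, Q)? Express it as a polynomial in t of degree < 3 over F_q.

27408435241822 + 17473615843050*t + 23682792516596*t^2

Under M = [[73,29],[72,9]] in GL_2(Z/109), e_{109}(P',Q') = e_{109}(P,Q)^(73*9-29*72 mod 109).
Hence e(P,Q) = e(P',Q')^{70} where 70 = 95^{-1} mod 109.
Montgomery->Weierstrass: x_W = 34631025029291*x+45880935371327, y_W=34631025029291*y on F_{80877240592921}; lands on y^2=x^3+25123313931338*x+27407127096587.
n = 109 = (1101101)_2 (7 bits, wt 5); accumulate f_{109,P'}(Q'+S)/f_{109,P'}(S) along the 6-step ladder.
The quotient is 67755705482838 + 21869983913200*t + 58914019609551*t^2.
Finally e_{109}(P,Q) = 27408435241822 + 17473615843050*t + 23682792516596*t^2.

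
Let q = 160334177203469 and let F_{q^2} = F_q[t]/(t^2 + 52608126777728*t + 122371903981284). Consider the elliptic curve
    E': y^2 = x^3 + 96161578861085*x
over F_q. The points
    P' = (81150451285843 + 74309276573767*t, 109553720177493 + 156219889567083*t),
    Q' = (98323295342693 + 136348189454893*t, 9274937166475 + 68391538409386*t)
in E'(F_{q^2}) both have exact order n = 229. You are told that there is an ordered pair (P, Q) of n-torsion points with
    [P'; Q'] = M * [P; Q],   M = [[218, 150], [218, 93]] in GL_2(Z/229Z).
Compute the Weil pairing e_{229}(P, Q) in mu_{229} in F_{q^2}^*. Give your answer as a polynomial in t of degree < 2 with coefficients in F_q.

12435783625165 + 41649455317162*t

Since e_{229}(P,P)=e_{229}(Q,Q)=1 and e_{229}(Q,P)=e_{229}(P,Q)^{-1}, expanding e_{229}(218*P + 150*Q,218*P + 93*Q) leaves e(P,Q)^det(M).
Inverting 169 mod 229: 187. Thus e_{229}(P,Q) = e(P',Q')^{187}.
Double-and-add over 11100101: 8-1 doublings, 5-1 additions; each step l_{T,T}/v_{2T} or l_{T,P'}/v at Q'+S for random S.
Result: e(P',Q') = 33238268126418 + 146815254046285*t.
e_{229}(P,Q) = (33238268126418 + 146815254046285*t)^{187} = 12435783625165 + 41649455317162*t.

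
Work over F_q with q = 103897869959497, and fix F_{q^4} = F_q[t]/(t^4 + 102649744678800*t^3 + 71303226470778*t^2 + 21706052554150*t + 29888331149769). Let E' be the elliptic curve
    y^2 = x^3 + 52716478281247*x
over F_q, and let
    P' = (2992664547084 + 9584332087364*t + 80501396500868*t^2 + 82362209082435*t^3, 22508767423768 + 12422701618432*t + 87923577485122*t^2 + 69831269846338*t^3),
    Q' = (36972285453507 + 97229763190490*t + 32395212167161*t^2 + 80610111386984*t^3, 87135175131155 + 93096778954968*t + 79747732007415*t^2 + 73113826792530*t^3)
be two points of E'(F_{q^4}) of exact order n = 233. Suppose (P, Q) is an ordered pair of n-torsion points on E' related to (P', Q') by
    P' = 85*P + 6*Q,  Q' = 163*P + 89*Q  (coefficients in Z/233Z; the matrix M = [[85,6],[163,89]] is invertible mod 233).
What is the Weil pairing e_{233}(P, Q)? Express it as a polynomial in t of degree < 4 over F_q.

Since e_{233}(P,P)=e_{233}(Q,Q)=1 and e_{233}(Q,P)=e_{233}(P,Q)^{-1}, expanding e_{233}(85*P + 6*Q,163*P + 89*Q) leaves e(P,Q)^det(M).
det(M) mod 233 = 63; its inverse in (Z/233)^* is 37 (check: 63*37 mod 233 = 1).
n = 233 = (11101001)_2 (8 bits, wt 5); accumulate f_{233,P'}(Q'+S)/f_{233,P'}(S) along the 7-step ladder.
f_P(D_Q)/f_Q(D_P) = 91695348404690 + 35468525365044*t + 88538263115215*t^2 + 57420018474476*t^3.
Thus e_{233}(P,Q) = 97645118485070 + 91447605576381*t + 62605664214036*t^2 + 68019628529451*t^3.

97645118485070 + 91447605576381*t + 62605664214036*t^2 + 68019628529451*t^3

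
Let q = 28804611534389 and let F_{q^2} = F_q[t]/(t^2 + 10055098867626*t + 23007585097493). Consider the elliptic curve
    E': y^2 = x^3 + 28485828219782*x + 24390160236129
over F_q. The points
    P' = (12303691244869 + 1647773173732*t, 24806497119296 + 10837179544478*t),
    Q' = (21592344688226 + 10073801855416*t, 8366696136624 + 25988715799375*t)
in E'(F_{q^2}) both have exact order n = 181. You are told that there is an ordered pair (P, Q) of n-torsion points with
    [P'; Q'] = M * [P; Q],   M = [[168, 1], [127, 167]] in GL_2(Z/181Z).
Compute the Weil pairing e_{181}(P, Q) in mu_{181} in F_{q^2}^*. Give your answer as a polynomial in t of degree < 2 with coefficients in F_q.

20485197069464 + 7608966419064*t

e_{181}(aP+bQ,cP+dQ) = e_{181}(P,Q)^(ad-bc); with (a,b,c,d)=(168,1,127,167) this gives the det-181 law.
168*167 - 1*127 = 27929; reduced mod 181: det = 55, inverse 79.
Double-and-add over 10110101: 8-1 doublings, 5-1 additions; each step l_{T,T}/v_{2T} or l_{T,P'}/v at Q'+S for random S.
Miller gives e_{181}(P',Q') = 3986965434374 + 13230149841121*t in F_{28804611534389^2}.
Hence e(P,Q) = 20485197069464 + 7608966419064*t in F_{28804611534389^2}^*.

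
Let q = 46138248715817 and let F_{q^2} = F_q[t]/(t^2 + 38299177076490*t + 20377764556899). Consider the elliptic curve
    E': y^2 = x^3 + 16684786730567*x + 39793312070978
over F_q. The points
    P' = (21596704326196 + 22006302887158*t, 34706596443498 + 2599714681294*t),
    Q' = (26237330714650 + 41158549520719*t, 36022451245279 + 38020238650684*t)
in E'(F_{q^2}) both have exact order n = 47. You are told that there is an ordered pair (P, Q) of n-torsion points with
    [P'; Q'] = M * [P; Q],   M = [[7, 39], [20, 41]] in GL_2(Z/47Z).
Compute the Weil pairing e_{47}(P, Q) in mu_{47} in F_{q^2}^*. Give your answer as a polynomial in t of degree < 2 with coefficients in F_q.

7416682022458 + 17648198331453*t

Alternating bilinearity on E[47] (values in mu_{47} in F_{46138248715817^2}) gives e(P',Q') = e(P,Q)^det(M).
det(M) mod 47 = 24; its inverse in (Z/47)^* is 2 (check: 24*2 mod 47 = 1).
n = 47 = (101111)_2 (6 bits, wt 5); accumulate f_{47,P'}(Q'+S)/f_{47,P'}(S) along the 5-step ladder.
The quotient is 15091130575363 + 38685912090303*t.
Thus e_{47}(P,Q) = 7416682022458 + 17648198331453*t.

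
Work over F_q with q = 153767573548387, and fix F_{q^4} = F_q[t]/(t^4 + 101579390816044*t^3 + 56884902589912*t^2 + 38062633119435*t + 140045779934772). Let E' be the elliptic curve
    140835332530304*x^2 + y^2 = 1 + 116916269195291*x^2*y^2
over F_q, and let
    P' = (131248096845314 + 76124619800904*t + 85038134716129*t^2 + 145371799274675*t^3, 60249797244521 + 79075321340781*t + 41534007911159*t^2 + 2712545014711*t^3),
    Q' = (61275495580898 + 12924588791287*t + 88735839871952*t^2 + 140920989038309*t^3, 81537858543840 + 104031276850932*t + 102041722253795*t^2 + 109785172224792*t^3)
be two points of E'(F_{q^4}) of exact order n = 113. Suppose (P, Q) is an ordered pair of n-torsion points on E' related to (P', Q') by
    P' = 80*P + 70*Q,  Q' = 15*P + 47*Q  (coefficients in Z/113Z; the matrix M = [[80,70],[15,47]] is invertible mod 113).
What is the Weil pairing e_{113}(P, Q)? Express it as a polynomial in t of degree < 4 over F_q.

62847330645577 + 22458464474041*t + 122996753589511*t^2 + 68925918671327*t^3

The 113-Weil pairing on E[113] over F_{153767573548387} is alternating-bilinear: e_{113}(P',Q') = e_{113}(P,Q)^det(M).
So e_{113}(P,Q) = e_{113}(P',Q')^{56}, since 111*56 = 1 mod 113.
Edwards a_E,d_E -> Montgomery A=125069756942994,B=70839217288460 -> Weierstrass 85381715463462,92329895251855 via alpha=17330671362868,beta=44421659220850.
Build f_{113,P'} and f_{113,Q'} via the 7-bit ladder of 113=1110001_2; evaluate at shifted divisors; quotient in F_{153767573548387^4}.
f_P(D_Q)/f_Q(D_P) = 10893221156158 + 112379580348702*t + 26639793290337*t^2 + 52084405282822*t^3.
Hence e(P,Q) = 62847330645577 + 22458464474041*t + 122996753589511*t^2 + 68925918671327*t^3 in F_{153767573548387^4}^*.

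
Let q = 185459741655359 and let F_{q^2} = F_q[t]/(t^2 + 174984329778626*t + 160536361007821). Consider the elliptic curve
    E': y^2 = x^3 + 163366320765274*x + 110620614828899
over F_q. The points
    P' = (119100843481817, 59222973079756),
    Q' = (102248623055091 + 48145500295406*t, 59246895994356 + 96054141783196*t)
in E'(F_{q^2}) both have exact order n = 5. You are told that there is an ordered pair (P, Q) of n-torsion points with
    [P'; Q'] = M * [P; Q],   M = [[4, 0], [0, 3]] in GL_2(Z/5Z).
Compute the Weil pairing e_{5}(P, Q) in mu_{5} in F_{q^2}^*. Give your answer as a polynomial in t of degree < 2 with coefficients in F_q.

e_{5} is bilinear + alternating on E[5], so e_{5}(4*P, 3*Q) = e_{5}(P,Q)^(4*3-0*0).
4*3 - 0*0 = 12; reduced mod 5: det = 2, inverse 3.
3-bit Miller (101) on E'/F_{185459741655359} with a'=163366320765274, b'=110620614828899: accumulate tangent/chord ratios at Q'+S and P'+S'.
f_P(D_Q)/f_Q(D_P) = 28401600990842 + 16086320485232*t.
Finally e_{5}(P,Q) = 84951967393568 + 41269046623071*t.

84951967393568 + 41269046623071*t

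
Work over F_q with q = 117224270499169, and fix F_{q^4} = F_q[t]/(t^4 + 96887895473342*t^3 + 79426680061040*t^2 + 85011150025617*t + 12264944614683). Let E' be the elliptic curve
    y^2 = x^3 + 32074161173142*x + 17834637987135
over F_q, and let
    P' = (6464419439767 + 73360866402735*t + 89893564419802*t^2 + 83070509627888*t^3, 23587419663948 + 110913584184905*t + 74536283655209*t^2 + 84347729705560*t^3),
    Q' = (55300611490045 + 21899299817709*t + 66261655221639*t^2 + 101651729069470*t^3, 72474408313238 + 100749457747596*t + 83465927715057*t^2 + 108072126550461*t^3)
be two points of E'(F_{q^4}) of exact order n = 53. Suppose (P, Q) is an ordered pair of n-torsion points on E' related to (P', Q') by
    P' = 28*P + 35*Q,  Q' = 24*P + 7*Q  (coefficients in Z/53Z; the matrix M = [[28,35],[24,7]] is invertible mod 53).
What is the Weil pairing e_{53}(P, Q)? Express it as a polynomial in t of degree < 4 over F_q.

17776608784393 + 57251346715764*t + 41945281746938*t^2 + 107723527433223*t^3

Alternating bilinearity on E[53] (values in mu_{53} in F_{117224270499169^4}) gives e(P',Q') = e(P,Q)^det(M).
Hence e(P,Q) = e(P',Q')^{33} where 33 = 45^{-1} mod 53.
Run Miller on y^2=x^3+32074161173142*x+17834637987135 over F_{117224270499169}: ladder 110101 (6 bits); e = f_P(D_Q)/f_Q(D_P).
f_P(D_Q)/f_Q(D_P) = 15095780582044 + 15331984049510*t + 110230548622788*t^2 + 75162096017344*t^3.
Hence e(P,Q) = 17776608784393 + 57251346715764*t + 41945281746938*t^2 + 107723527433223*t^3 in F_{117224270499169^4}^*.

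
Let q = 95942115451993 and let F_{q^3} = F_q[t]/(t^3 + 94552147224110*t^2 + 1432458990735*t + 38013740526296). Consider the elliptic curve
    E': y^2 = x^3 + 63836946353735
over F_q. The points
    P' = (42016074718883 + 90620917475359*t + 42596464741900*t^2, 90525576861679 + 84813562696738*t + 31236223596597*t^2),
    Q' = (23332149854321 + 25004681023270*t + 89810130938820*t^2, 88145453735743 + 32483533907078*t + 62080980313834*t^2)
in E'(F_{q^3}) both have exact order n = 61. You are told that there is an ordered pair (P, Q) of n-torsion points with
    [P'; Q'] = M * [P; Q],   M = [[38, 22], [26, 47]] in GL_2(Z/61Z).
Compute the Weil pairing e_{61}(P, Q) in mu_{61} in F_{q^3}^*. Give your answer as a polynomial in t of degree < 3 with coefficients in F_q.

Under M = [[38,22],[26,47]] in GL_2(Z/61), e_{61}(P',Q') = e_{61}(P,Q)^(38*47-22*26 mod 61).
det M = 38*47 - 22*26 = 1214 = 55 (mod 61); 55^{-1} = 10 (mod 61).
Miller loop for e_{61} over F_{95942115451993^3}: bits of 61 = 111101; 5 double steps + 4 add steps, l/v at each.
So e_{61}(P',Q') = 11751992496075 + 49571961247305*t + 43426914076228*t^2.
Raise to 10: e(P,Q) = 57352408303803 + 56375124171358*t + 71880249861934*t^2 in mu_{61}.

57352408303803 + 56375124171358*t + 71880249861934*t^2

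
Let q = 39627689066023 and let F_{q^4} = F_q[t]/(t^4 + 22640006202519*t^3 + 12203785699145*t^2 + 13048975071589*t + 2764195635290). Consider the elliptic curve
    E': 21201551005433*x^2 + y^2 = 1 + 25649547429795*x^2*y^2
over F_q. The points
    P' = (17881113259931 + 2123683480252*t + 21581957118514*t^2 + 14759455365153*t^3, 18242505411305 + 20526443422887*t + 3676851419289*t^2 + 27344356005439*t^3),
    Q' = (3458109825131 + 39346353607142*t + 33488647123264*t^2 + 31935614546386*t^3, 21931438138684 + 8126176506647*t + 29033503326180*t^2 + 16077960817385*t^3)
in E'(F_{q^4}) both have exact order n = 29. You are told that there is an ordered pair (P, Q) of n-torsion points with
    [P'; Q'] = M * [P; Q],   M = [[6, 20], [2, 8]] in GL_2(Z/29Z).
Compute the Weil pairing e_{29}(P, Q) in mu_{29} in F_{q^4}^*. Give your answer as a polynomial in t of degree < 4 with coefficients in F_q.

29679500587101 + 35290450376586*t + 7127487208745*t^2 + 34058245989273*t^3

e_{29} is bilinear + alternating on E[29], so e_{29}(6*P + 20*Q, 2*P + 8*Q) = e_{29}(P,Q)^(6*8-20*2).
det M = 6*8 - 20*2 = 8 = 8 (mod 29); 8^{-1} = 11 (mod 29).
Map (x,y)_Ed via u=(1+y)/(1-y), v=(1+y)/((1-y)x) to Montgomery A=26525486177331,B=31384835542890; then to (a',b')=(36828807070708,3692780626042).
Build f_{29,P'} and f_{29,Q'} via the 5-bit ladder of 29=11101_2; evaluate at shifted divisors; quotient in F_{39627689066023^4}.
The quotient is 5565666053986 + 4466373159799*t + 14553279937857*t^2 + 8187980149494*t^3.
Finally e_{29}(P,Q) = 29679500587101 + 35290450376586*t + 7127487208745*t^2 + 34058245989273*t^3.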